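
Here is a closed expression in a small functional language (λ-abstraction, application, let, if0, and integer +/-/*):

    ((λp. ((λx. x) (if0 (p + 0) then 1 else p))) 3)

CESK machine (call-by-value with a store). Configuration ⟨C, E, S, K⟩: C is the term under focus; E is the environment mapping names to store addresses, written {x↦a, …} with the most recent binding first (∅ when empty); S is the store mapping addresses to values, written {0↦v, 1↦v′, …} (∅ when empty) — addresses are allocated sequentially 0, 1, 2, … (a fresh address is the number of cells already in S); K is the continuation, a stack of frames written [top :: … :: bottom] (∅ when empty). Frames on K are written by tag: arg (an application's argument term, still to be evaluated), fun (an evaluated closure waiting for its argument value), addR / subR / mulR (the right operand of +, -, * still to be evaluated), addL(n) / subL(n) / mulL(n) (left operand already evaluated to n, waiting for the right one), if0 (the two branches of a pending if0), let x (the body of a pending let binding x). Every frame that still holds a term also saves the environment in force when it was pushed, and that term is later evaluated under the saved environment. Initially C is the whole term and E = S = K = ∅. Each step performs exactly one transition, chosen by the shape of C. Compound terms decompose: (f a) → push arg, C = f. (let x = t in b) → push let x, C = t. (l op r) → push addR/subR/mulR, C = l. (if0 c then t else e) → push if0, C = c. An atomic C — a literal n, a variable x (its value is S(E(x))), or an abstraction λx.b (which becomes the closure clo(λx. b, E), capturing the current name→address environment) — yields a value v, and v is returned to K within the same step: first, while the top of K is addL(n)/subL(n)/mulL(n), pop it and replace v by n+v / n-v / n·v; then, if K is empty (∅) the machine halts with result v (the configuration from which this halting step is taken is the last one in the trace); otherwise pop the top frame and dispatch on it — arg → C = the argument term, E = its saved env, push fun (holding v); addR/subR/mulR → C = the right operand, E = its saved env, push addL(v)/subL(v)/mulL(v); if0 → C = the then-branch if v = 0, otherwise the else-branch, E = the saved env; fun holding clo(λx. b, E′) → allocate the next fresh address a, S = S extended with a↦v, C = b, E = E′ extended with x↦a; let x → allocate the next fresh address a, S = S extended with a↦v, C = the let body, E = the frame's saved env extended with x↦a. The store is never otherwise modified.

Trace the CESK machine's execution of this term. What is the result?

Answer: 3

Execution trace:
0. [C=((λp. ((λx. x) (if0 (p + 0) then 1 else p))) 3) | E=∅ | S=∅ | K=∅]
1. [C=(λp. ((λx. x) (if0 (p + 0) then 1 else p))) | E=∅ | S=∅ | K=[arg]]
2. [C=3 | E=∅ | S=∅ | K=[fun]]
3. [C=((λx. x) (if0 (p + 0) then 1 else p)) | E={p↦0} | S={0↦3} | K=∅]
4. [C=(λx. x) | E={p↦0} | S={0↦3} | K=[arg]]
5. [C=(if0 (p + 0) then 1 else p) | E={p↦0} | S={0↦3} | K=[fun]]
6. [C=(p + 0) | E={p↦0} | S={0↦3} | K=[if0 :: fun]]
7. [C=p | E={p↦0} | S={0↦3} | K=[addR :: if0 :: fun]]
8. [C=0 | E={p↦0} | S={0↦3} | K=[addL(3) :: if0 :: fun]]
9. [C=p | E={p↦0} | S={0↦3} | K=[fun]]
10. [C=x | E={x↦1, p↦0} | S={0↦3, 1↦3} | K=∅]
→ final value 3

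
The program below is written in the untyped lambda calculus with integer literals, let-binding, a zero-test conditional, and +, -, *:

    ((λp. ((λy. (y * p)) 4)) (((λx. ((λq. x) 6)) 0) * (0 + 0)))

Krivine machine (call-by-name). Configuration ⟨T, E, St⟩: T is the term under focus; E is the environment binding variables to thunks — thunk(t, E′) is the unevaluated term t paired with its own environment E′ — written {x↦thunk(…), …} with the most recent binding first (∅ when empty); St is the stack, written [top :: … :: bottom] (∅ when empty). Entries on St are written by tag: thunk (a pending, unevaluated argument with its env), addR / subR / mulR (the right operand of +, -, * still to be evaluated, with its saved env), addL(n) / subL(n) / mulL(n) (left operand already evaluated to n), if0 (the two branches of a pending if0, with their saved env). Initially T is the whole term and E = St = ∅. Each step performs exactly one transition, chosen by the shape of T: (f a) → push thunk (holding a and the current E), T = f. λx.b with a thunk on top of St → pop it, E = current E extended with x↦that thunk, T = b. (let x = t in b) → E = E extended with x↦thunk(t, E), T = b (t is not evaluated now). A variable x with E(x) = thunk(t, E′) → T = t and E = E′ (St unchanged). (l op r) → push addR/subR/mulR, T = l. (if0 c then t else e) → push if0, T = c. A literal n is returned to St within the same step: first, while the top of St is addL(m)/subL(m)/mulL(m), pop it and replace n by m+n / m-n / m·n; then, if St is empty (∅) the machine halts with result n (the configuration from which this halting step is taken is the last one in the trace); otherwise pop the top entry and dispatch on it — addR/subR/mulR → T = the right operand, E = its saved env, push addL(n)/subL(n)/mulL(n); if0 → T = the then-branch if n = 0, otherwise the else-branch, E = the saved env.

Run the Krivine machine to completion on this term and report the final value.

Answer: 0

Derivation:
step 0: <T=((λp. ((λy. (y * p)) 4)) (((λx. ((λq. x) 6)) 0) * (0 + 0))), E=∅, St=∅>
step 1: <T=(λp. ((λy. (y * p)) 4)), E=∅, St=[thunk]>
step 2: <T=((λy. (y * p)) 4), E={p↦thunk((((λx. ((λq. x) 6)) 0) * (0 + 0)), ∅)}, St=∅>
step 3: <T=(λy. (y * p)), E={p↦thunk((((λx. ((λq. x) 6)) 0) * (0 + 0)), ∅)}, St=[thunk]>
step 4: <T=(y * p), E={y↦thunk(4, {p↦thunk((((λx. ((λq. x) 6)) 0) * (0 + 0)), ∅)}), p↦thunk((((λx. ((λq. x) 6)) 0) * (0 + 0)), ∅)}, St=∅>
step 5: <T=y, E={y↦thunk(4, {p↦thunk((((λx. ((λq. x) 6)) 0) * (0 + 0)), ∅)}), p↦thunk((((λx. ((λq. x) 6)) 0) * (0 + 0)), ∅)}, St=[mulR]>
step 6: <T=4, E={p↦thunk((((λx. ((λq. x) 6)) 0) * (0 + 0)), ∅)}, St=[mulR]>
step 7: <T=p, E={y↦thunk(4, {p↦thunk((((λx. ((λq. x) 6)) 0) * (0 + 0)), ∅)}), p↦thunk((((λx. ((λq. x) 6)) 0) * (0 + 0)), ∅)}, St=[mulL(4)]>
step 8: <T=(((λx. ((λq. x) 6)) 0) * (0 + 0)), E=∅, St=[mulL(4)]>
step 9: <T=((λx. ((λq. x) 6)) 0), E=∅, St=[mulR :: mulL(4)]>
step 10: <T=(λx. ((λq. x) 6)), E=∅, St=[thunk :: mulR :: mulL(4)]>
step 11: <T=((λq. x) 6), E={x↦thunk(0, ∅)}, St=[mulR :: mulL(4)]>
step 12: <T=(λq. x), E={x↦thunk(0, ∅)}, St=[thunk :: mulR :: mulL(4)]>
step 13: <T=x, E={q↦thunk(6, {x↦thunk(0, ∅)}), x↦thunk(0, ∅)}, St=[mulR :: mulL(4)]>
step 14: <T=0, E=∅, St=[mulR :: mulL(4)]>
step 15: <T=(0 + 0), E=∅, St=[mulL(0) :: mulL(4)]>
step 16: <T=0, E=∅, St=[addR :: mulL(0) :: mulL(4)]>
step 17: <T=0, E=∅, St=[addL(0) :: mulL(0) :: mulL(4)]>
→ final value 0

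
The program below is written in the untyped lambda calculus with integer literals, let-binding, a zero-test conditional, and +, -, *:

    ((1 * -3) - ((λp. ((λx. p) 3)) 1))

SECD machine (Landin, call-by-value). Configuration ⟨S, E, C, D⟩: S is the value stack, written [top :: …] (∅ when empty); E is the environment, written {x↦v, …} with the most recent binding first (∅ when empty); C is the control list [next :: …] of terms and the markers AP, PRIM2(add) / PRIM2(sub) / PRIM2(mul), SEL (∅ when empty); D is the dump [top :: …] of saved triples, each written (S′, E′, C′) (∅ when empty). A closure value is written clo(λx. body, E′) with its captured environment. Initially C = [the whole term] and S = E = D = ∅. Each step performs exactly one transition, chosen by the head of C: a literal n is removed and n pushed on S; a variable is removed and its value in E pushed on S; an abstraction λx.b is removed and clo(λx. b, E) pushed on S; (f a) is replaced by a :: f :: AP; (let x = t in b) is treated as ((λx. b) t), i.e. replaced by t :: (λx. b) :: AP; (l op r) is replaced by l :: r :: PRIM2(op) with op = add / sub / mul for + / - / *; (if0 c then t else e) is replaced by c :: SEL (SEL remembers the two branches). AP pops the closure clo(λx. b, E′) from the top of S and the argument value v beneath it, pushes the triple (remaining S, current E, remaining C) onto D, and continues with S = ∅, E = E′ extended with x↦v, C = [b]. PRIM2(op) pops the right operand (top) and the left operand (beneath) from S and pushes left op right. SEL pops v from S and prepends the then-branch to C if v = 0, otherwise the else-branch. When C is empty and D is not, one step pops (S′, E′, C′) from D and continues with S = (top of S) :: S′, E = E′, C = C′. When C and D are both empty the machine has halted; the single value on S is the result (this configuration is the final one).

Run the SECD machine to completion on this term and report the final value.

Answer: -4

Derivation:
t=0: [S=∅ | E=∅ | C=[((1 * -3) - ((λp. ((λx. p) 3)) 1))] | D=∅]
t=1: [S=∅ | E=∅ | C=[(1 * -3) :: ((λp. ((λx. p) 3)) 1) :: PRIM2(sub)] | D=∅]
t=2: [S=∅ | E=∅ | C=[1 :: -3 :: PRIM2(mul) :: ((λp. ((λx. p) 3)) 1) :: PRIM2(sub)] | D=∅]
t=3: [S=[1] | E=∅ | C=[-3 :: PRIM2(mul) :: ((λp. ((λx. p) 3)) 1) :: PRIM2(sub)] | D=∅]
t=4: [S=[-3 :: 1] | E=∅ | C=[PRIM2(mul) :: ((λp. ((λx. p) 3)) 1) :: PRIM2(sub)] | D=∅]
t=5: [S=[-3] | E=∅ | C=[((λp. ((λx. p) 3)) 1) :: PRIM2(sub)] | D=∅]
t=6: [S=[-3] | E=∅ | C=[1 :: (λp. ((λx. p) 3)) :: AP :: PRIM2(sub)] | D=∅]
t=7: [S=[1 :: -3] | E=∅ | C=[(λp. ((λx. p) 3)) :: AP :: PRIM2(sub)] | D=∅]
t=8: [S=[clo(λp. ((λx. p) 3), ∅) :: 1 :: -3] | E=∅ | C=[AP :: PRIM2(sub)] | D=∅]
t=9: [S=∅ | E={p↦1} | C=[((λx. p) 3)] | D=[([-3], ∅, [PRIM2(sub)])]]
t=10: [S=∅ | E={p↦1} | C=[3 :: (λx. p) :: AP] | D=[([-3], ∅, [PRIM2(sub)])]]
t=11: [S=[3] | E={p↦1} | C=[(λx. p) :: AP] | D=[([-3], ∅, [PRIM2(sub)])]]
t=12: [S=[clo(λx. p, {p↦1}) :: 3] | E={p↦1} | C=[AP] | D=[([-3], ∅, [PRIM2(sub)])]]
t=13: [S=∅ | E={x↦3, p↦1} | C=[p] | D=[(∅, {p↦1}, ∅) :: ([-3], ∅, [PRIM2(sub)])]]
t=14: [S=[1] | E={x↦3, p↦1} | C=∅ | D=[(∅, {p↦1}, ∅) :: ([-3], ∅, [PRIM2(sub)])]]
t=15: [S=[1] | E={p↦1} | C=∅ | D=[([-3], ∅, [PRIM2(sub)])]]
t=16: [S=[1 :: -3] | E=∅ | C=[PRIM2(sub)] | D=∅]
t=17: [S=[-4] | E=∅ | C=∅ | D=∅]
→ final value -4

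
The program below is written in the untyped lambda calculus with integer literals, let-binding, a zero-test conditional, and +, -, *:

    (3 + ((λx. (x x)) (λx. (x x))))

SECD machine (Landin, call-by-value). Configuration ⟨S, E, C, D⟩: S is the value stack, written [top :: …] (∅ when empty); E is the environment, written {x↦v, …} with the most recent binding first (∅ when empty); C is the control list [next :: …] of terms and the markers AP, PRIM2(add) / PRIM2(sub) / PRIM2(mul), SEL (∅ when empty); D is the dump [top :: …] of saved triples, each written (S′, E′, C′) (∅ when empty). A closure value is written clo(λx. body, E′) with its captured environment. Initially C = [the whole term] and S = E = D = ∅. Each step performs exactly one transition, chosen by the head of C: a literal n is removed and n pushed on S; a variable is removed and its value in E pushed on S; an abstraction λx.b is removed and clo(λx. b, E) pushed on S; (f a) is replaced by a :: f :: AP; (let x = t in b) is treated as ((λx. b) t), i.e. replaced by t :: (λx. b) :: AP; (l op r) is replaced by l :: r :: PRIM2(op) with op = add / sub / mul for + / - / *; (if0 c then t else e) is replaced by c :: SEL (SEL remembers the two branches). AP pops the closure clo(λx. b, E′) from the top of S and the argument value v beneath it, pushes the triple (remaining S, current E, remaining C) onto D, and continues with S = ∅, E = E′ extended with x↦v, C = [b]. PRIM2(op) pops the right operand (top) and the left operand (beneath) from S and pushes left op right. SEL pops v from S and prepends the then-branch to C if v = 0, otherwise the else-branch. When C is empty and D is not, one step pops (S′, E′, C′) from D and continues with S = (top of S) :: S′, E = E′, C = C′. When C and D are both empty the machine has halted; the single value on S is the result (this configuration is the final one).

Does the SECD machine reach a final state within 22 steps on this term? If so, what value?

Answer: DIVERGES (no final state within 22 steps)

Execution trace:
0. <S=∅, E=∅, C=[(3 + ((λx. (x x)) (λx. (x x))))], D=∅>
1. <S=∅, E=∅, C=[3 :: ((λx. (x x)) (λx. (x x))) :: PRIM2(add)], D=∅>
2. <S=[3], E=∅, C=[((λx. (x x)) (λx. (x x))) :: PRIM2(add)], D=∅>
3. <S=[3], E=∅, C=[(λx. (x x)) :: (λx. (x x)) :: AP :: PRIM2(add)], D=∅>
4. <S=[clo(λx. (x x), ∅) :: 3], E=∅, C=[(λx. (x x)) :: AP :: PRIM2(add)], D=∅>
5. <S=[clo(λx. (x x), ∅) :: clo(λx. (x x), ∅) :: 3], E=∅, C=[AP :: PRIM2(add)], D=∅>
6. <S=∅, E={x↦clo(λx. (x x), ∅)}, C=[(x x)], D=[([3], ∅, [PRIM2(add)])]>
7. <S=∅, E={x↦clo(λx. (x x), ∅)}, C=[x :: x :: AP], D=[([3], ∅, [PRIM2(add)])]>
8. <S=[clo(λx. (x x), ∅)], E={x↦clo(λx. (x x), ∅)}, C=[x :: AP], D=[([3], ∅, [PRIM2(add)])]>
9. <S=[clo(λx. (x x), ∅) :: clo(λx. (x x), ∅)], E={x↦clo(λx. (x x), ∅)}, C=[AP], D=[([3], ∅, [PRIM2(add)])]>
10. <S=∅, E={x↦clo(λx. (x x), ∅)}, C=[(x x)], D=[(∅, {x↦clo(λx. (x x), ∅)}, ∅) :: ([3], ∅, [PRIM2(add)])]>
11. <S=∅, E={x↦clo(λx. (x x), ∅)}, C=[x :: x :: AP], D=[(∅, {x↦clo(λx. (x x), ∅)}, ∅) :: ([3], ∅, [PRIM2(add)])]>
12. <S=[clo(λx. (x x), ∅)], E={x↦clo(λx. (x x), ∅)}, C=[x :: AP], D=[(∅, {x↦clo(λx. (x x), ∅)}, ∅) :: ([3], ∅, [PRIM2(add)])]>
13. <S=[clo(λx. (x x), ∅) :: clo(λx. (x x), ∅)], E={x↦clo(λx. (x x), ∅)}, C=[AP], D=[(∅, {x↦clo(λx. (x x), ∅)}, ∅) :: ([3], ∅, [PRIM2(add)])]>
14. <S=∅, E={x↦clo(λx. (x x), ∅)}, C=[(x x)], D=[(∅, {x↦clo(λx. (x x), ∅)}, ∅) :: (∅, {x↦clo(λx. (x x), ∅)}, ∅) :: ([3], ∅, [PRIM2(add)])]>
15. <S=∅, E={x↦clo(λx. (x x), ∅)}, C=[x :: x :: AP], D=[(∅, {x↦clo(λx. (x x), ∅)}, ∅) :: (∅, {x↦clo(λx. (x x), ∅)}, ∅) :: ([3], ∅, [PRIM2(add)])]>
16. <S=[clo(λx. (x x), ∅)], E={x↦clo(λx. (x x), ∅)}, C=[x :: AP], D=[(∅, {x↦clo(λx. (x x), ∅)}, ∅) :: (∅, {x↦clo(λx. (x x), ∅)}, ∅) :: ([3], ∅, [PRIM2(add)])]>
17. <S=[clo(λx. (x x), ∅) :: clo(λx. (x x), ∅)], E={x↦clo(λx. (x x), ∅)}, C=[AP], D=[(∅, {x↦clo(λx. (x x), ∅)}, ∅) :: (∅, {x↦clo(λx. (x x), ∅)}, ∅) :: ([3], ∅, [PRIM2(add)])]>
18. <S=∅, E={x↦clo(λx. (x x), ∅)}, C=[(x x)], D=[(∅, {x↦clo(λx. (x x), ∅)}, ∅) :: (∅, {x↦clo(λx. (x x), ∅)}, ∅) :: (∅, {x↦clo(λx. (x x), ∅)}, ∅) :: ([3], ∅, [PRIM2(add)])]>
19. <S=∅, E={x↦clo(λx. (x x), ∅)}, C=[x :: x :: AP], D=[(∅, {x↦clo(λx. (x x), ∅)}, ∅) :: (∅, {x↦clo(λx. (x x), ∅)}, ∅) :: (∅, {x↦clo(λx. (x x), ∅)}, ∅) :: ([3], ∅, [PRIM2(add)])]>
20. <S=[clo(λx. (x x), ∅)], E={x↦clo(λx. (x x), ∅)}, C=[x :: AP], D=[(∅, {x↦clo(λx. (x x), ∅)}, ∅) :: (∅, {x↦clo(λx. (x x), ∅)}, ∅) :: (∅, {x↦clo(λx. (x x), ∅)}, ∅) :: ([3], ∅, [PRIM2(add)])]>
21. <S=[clo(λx. (x x), ∅) :: clo(λx. (x x), ∅)], E={x↦clo(λx. (x x), ∅)}, C=[AP], D=[(∅, {x↦clo(λx. (x x), ∅)}, ∅) :: (∅, {x↦clo(λx. (x x), ∅)}, ∅) :: (∅, {x↦clo(λx. (x x), ∅)}, ∅) :: ([3], ∅, [PRIM2(add)])]>
22. <S=∅, E={x↦clo(λx. (x x), ∅)}, C=[(x x)], D=[(∅, {x↦clo(λx. (x x), ∅)}, ∅) :: (∅, {x↦clo(λx. (x x), ∅)}, ∅) :: (∅, {x↦clo(λx. (x x), ∅)}, ∅) :: (∅, {x↦clo(λx. (x x), ∅)}, ∅) :: ([3], ∅, [PRIM2(add)])]>
→ 22 transitions taken and the configuration is still not final: no result within 22 steps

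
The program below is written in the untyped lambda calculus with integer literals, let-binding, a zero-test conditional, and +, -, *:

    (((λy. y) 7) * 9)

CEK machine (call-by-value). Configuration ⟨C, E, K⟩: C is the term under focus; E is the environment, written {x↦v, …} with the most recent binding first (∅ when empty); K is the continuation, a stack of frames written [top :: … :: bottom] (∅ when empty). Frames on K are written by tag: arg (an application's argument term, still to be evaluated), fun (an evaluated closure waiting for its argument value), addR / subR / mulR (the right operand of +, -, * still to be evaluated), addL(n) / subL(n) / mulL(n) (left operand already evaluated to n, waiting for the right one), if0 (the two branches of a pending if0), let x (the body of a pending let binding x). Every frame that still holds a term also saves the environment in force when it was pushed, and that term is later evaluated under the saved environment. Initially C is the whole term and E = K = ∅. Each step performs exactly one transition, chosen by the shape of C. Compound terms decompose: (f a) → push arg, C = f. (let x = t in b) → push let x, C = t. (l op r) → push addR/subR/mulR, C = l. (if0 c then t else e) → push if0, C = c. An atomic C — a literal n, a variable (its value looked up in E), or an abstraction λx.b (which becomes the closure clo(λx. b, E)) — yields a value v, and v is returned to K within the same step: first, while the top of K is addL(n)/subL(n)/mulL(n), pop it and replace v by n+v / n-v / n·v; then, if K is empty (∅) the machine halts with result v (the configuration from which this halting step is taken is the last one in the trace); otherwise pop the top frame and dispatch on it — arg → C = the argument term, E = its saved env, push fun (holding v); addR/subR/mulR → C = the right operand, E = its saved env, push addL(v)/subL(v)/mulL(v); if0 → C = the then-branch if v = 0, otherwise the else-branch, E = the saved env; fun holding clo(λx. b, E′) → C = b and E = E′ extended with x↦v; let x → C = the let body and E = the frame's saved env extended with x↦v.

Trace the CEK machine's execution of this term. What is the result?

Answer: 63

Machine steps:
step 0: <C=(((λy. y) 7) * 9), E=∅, K=∅>
step 1: <C=((λy. y) 7), E=∅, K=[mulR]>
step 2: <C=(λy. y), E=∅, K=[arg :: mulR]>
step 3: <C=7, E=∅, K=[fun :: mulR]>
step 4: <C=y, E={y↦7}, K=[mulR]>
step 5: <C=9, E=∅, K=[mulL(7)]>
→ final value 63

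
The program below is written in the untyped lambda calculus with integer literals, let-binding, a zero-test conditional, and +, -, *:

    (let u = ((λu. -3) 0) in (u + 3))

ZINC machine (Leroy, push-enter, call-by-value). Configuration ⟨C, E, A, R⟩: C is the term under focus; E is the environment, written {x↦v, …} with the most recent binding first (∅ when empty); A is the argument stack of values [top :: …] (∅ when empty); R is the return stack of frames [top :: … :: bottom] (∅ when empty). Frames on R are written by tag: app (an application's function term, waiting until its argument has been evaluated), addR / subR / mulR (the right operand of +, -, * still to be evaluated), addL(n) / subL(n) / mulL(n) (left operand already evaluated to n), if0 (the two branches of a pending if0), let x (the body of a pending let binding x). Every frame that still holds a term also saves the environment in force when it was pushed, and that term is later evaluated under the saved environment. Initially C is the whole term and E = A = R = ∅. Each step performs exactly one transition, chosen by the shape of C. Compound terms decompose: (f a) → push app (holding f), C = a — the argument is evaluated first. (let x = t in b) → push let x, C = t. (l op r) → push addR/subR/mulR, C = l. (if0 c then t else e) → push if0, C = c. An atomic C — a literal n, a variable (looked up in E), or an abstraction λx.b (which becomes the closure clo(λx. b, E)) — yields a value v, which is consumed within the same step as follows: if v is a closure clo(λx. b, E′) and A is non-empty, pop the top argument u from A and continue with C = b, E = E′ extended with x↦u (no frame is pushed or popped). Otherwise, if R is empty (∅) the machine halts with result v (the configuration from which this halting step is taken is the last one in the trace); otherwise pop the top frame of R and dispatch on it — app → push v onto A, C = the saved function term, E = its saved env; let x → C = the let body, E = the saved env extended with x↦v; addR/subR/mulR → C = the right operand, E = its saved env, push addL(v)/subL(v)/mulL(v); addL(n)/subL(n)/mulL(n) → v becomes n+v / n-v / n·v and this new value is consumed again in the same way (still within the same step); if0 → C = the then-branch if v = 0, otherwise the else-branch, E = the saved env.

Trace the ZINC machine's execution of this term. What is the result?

t=0: <C=(let u = ((λu. -3) 0) in (u + 3)), E=∅, A=∅, R=∅>
t=1: <C=((λu. -3) 0), E=∅, A=∅, R=[let u]>
t=2: <C=0, E=∅, A=∅, R=[app :: let u]>
t=3: <C=(λu. -3), E=∅, A=[0], R=[let u]>
t=4: <C=-3, E={u↦0}, A=∅, R=[let u]>
t=5: <C=(u + 3), E={u↦-3}, A=∅, R=∅>
t=6: <C=u, E={u↦-3}, A=∅, R=[addR]>
t=7: <C=3, E={u↦-3}, A=∅, R=[addL(-3)]>
→ final value 0

Answer: 0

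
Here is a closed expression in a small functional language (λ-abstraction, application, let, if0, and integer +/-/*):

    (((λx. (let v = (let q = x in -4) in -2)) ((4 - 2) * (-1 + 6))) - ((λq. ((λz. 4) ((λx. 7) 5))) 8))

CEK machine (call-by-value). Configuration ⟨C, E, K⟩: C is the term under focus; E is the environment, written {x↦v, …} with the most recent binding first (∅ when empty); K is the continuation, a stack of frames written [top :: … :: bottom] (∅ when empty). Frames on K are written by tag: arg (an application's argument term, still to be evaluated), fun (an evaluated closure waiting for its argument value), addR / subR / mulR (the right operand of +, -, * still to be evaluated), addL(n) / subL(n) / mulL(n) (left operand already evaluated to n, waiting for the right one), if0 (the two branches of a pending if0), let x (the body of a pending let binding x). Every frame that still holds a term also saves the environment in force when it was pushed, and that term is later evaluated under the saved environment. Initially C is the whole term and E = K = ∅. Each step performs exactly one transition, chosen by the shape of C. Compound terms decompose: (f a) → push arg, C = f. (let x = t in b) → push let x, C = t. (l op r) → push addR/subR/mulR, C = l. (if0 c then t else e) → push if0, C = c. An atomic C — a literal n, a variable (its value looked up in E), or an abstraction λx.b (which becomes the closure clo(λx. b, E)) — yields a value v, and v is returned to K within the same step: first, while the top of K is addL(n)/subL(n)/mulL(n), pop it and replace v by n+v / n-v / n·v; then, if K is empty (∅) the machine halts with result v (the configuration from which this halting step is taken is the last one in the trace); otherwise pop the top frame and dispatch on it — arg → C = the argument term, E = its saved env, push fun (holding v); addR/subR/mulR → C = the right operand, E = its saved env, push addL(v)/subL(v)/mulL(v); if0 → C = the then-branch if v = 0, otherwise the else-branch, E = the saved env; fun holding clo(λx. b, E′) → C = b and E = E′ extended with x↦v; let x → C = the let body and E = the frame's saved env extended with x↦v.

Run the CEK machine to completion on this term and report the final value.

Answer: -6

Derivation:
[0] [C=(((λx. (let v = (let q = x in -4) in -2)) ((4 - 2) * (-1 + 6))) - ((λq. ((λz. 4) ((λx. 7) 5))) 8)) | E=∅ | K=∅]
[1] [C=((λx. (let v = (let q = x in -4) in -2)) ((4 - 2) * (-1 + 6))) | E=∅ | K=[subR]]
[2] [C=(λx. (let v = (let q = x in -4) in -2)) | E=∅ | K=[arg :: subR]]
[3] [C=((4 - 2) * (-1 + 6)) | E=∅ | K=[fun :: subR]]
[4] [C=(4 - 2) | E=∅ | K=[mulR :: fun :: subR]]
[5] [C=4 | E=∅ | K=[subR :: mulR :: fun :: subR]]
[6] [C=2 | E=∅ | K=[subL(4) :: mulR :: fun :: subR]]
[7] [C=(-1 + 6) | E=∅ | K=[mulL(2) :: fun :: subR]]
[8] [C=-1 | E=∅ | K=[addR :: mulL(2) :: fun :: subR]]
[9] [C=6 | E=∅ | K=[addL(-1) :: mulL(2) :: fun :: subR]]
[10] [C=(let v = (let q = x in -4) in -2) | E={x↦10} | K=[subR]]
[11] [C=(let q = x in -4) | E={x↦10} | K=[let v :: subR]]
[12] [C=x | E={x↦10} | K=[let q :: let v :: subR]]
[13] [C=-4 | E={q↦10, x↦10} | K=[let v :: subR]]
[14] [C=-2 | E={v↦-4, x↦10} | K=[subR]]
[15] [C=((λq. ((λz. 4) ((λx. 7) 5))) 8) | E=∅ | K=[subL(-2)]]
[16] [C=(λq. ((λz. 4) ((λx. 7) 5))) | E=∅ | K=[arg :: subL(-2)]]
[17] [C=8 | E=∅ | K=[fun :: subL(-2)]]
[18] [C=((λz. 4) ((λx. 7) 5)) | E={q↦8} | K=[subL(-2)]]
[19] [C=(λz. 4) | E={q↦8} | K=[arg :: subL(-2)]]
[20] [C=((λx. 7) 5) | E={q↦8} | K=[fun :: subL(-2)]]
[21] [C=(λx. 7) | E={q↦8} | K=[arg :: fun :: subL(-2)]]
[22] [C=5 | E={q↦8} | K=[fun :: fun :: subL(-2)]]
[23] [C=7 | E={x↦5, q↦8} | K=[fun :: subL(-2)]]
[24] [C=4 | E={z↦7, q↦8} | K=[subL(-2)]]
→ final value -6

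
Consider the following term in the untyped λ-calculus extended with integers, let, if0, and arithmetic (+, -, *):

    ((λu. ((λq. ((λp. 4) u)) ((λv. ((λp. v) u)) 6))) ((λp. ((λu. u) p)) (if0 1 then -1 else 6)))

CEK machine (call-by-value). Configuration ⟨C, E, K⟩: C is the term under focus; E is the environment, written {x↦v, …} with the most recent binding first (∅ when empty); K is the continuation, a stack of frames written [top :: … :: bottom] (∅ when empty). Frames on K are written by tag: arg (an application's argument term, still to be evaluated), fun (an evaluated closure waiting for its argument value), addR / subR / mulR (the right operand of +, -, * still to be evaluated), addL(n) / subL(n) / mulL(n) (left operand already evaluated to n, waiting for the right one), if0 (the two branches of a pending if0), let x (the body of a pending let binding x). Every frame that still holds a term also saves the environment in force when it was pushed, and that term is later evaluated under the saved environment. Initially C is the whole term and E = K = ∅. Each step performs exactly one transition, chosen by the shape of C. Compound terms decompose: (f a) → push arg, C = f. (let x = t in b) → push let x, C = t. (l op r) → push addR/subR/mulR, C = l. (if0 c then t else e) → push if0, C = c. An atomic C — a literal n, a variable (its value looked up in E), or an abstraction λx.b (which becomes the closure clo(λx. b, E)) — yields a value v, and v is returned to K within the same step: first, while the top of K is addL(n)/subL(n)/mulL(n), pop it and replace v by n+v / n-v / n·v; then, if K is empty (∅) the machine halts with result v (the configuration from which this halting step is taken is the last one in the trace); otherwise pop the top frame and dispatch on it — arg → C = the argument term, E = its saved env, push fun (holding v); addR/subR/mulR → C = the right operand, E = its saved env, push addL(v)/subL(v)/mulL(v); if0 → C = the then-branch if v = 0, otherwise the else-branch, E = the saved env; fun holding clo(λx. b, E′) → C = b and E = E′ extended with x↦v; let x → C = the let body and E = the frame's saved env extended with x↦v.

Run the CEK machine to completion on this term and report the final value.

0. ⟨C=((λu. ((λq. ((λp. 4) u)) ((λv. ((λp. v) u)) 6))) ((λp. ((λu. u) p)) (if0 1 then -1 else 6))); E=∅; K=∅⟩
1. ⟨C=(λu. ((λq. ((λp. 4) u)) ((λv. ((λp. v) u)) 6))); E=∅; K=[arg]⟩
2. ⟨C=((λp. ((λu. u) p)) (if0 1 then -1 else 6)); E=∅; K=[fun]⟩
3. ⟨C=(λp. ((λu. u) p)); E=∅; K=[arg :: fun]⟩
4. ⟨C=(if0 1 then -1 else 6); E=∅; K=[fun :: fun]⟩
5. ⟨C=1; E=∅; K=[if0 :: fun :: fun]⟩
6. ⟨C=6; E=∅; K=[fun :: fun]⟩
7. ⟨C=((λu. u) p); E={p↦6}; K=[fun]⟩
8. ⟨C=(λu. u); E={p↦6}; K=[arg :: fun]⟩
9. ⟨C=p; E={p↦6}; K=[fun :: fun]⟩
10. ⟨C=u; E={u↦6, p↦6}; K=[fun]⟩
11. ⟨C=((λq. ((λp. 4) u)) ((λv. ((λp. v) u)) 6)); E={u↦6}; K=∅⟩
12. ⟨C=(λq. ((λp. 4) u)); E={u↦6}; K=[arg]⟩
13. ⟨C=((λv. ((λp. v) u)) 6); E={u↦6}; K=[fun]⟩
14. ⟨C=(λv. ((λp. v) u)); E={u↦6}; K=[arg :: fun]⟩
15. ⟨C=6; E={u↦6}; K=[fun :: fun]⟩
16. ⟨C=((λp. v) u); E={v↦6, u↦6}; K=[fun]⟩
17. ⟨C=(λp. v); E={v↦6, u↦6}; K=[arg :: fun]⟩
18. ⟨C=u; E={v↦6, u↦6}; K=[fun :: fun]⟩
19. ⟨C=v; E={p↦6, v↦6, u↦6}; K=[fun]⟩
20. ⟨C=((λp. 4) u); E={q↦6, u↦6}; K=∅⟩
21. ⟨C=(λp. 4); E={q↦6, u↦6}; K=[arg]⟩
22. ⟨C=u; E={q↦6, u↦6}; K=[fun]⟩
23. ⟨C=4; E={p↦6, q↦6, u↦6}; K=∅⟩
→ final value 4

Answer: 4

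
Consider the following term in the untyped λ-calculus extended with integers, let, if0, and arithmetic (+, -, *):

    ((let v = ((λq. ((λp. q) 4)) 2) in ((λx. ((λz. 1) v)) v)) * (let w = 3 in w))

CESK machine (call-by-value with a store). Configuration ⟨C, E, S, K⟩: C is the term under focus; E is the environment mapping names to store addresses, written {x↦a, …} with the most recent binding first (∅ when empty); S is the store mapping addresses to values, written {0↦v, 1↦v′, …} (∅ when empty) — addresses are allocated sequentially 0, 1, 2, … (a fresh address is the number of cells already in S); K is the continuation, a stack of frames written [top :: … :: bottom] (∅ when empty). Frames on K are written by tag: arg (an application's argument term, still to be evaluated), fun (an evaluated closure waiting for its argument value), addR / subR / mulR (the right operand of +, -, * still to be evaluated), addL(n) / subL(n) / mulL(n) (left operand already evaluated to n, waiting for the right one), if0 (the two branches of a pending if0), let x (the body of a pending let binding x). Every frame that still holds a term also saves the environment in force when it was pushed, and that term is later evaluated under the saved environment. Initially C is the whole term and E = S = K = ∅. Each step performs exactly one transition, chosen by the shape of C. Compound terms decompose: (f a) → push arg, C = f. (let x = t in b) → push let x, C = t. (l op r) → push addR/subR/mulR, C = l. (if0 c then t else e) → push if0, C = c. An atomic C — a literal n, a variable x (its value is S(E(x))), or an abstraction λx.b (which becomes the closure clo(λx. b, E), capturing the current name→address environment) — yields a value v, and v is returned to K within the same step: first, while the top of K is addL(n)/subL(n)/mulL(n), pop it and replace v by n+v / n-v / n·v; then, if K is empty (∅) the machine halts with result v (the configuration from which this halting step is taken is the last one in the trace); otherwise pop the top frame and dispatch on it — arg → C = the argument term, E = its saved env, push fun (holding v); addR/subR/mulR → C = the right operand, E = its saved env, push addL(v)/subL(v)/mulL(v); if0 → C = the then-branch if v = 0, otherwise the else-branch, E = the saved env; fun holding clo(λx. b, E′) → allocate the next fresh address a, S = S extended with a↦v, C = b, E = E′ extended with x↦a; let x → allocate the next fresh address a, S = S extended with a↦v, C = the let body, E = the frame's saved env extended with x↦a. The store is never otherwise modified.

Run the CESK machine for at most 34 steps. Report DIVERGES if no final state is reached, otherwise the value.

step 0: [C=((let v = ((λq. ((λp. q) 4)) 2) in ((λx. ((λz. 1) v)) v)) * (let w = 3 in w)) | E=∅ | S=∅ | K=∅]
step 1: [C=(let v = ((λq. ((λp. q) 4)) 2) in ((λx. ((λz. 1) v)) v)) | E=∅ | S=∅ | K=[mulR]]
step 2: [C=((λq. ((λp. q) 4)) 2) | E=∅ | S=∅ | K=[let v :: mulR]]
step 3: [C=(λq. ((λp. q) 4)) | E=∅ | S=∅ | K=[arg :: let v :: mulR]]
step 4: [C=2 | E=∅ | S=∅ | K=[fun :: let v :: mulR]]
step 5: [C=((λp. q) 4) | E={q↦0} | S={0↦2} | K=[let v :: mulR]]
step 6: [C=(λp. q) | E={q↦0} | S={0↦2} | K=[arg :: let v :: mulR]]
step 7: [C=4 | E={q↦0} | S={0↦2} | K=[fun :: let v :: mulR]]
step 8: [C=q | E={p↦1, q↦0} | S={0↦2, 1↦4} | K=[let v :: mulR]]
step 9: [C=((λx. ((λz. 1) v)) v) | E={v↦2} | S={0↦2, 1↦4, 2↦2} | K=[mulR]]
step 10: [C=(λx. ((λz. 1) v)) | E={v↦2} | S={0↦2, 1↦4, 2↦2} | K=[arg :: mulR]]
step 11: [C=v | E={v↦2} | S={0↦2, 1↦4, 2↦2} | K=[fun :: mulR]]
step 12: [C=((λz. 1) v) | E={x↦3, v↦2} | S={0↦2, 1↦4, 2↦2, 3↦2} | K=[mulR]]
step 13: [C=(λz. 1) | E={x↦3, v↦2} | S={0↦2, 1↦4, 2↦2, 3↦2} | K=[arg :: mulR]]
step 14: [C=v | E={x↦3, v↦2} | S={0↦2, 1↦4, 2↦2, 3↦2} | K=[fun :: mulR]]
step 15: [C=1 | E={z↦4, x↦3, v↦2} | S={0↦2, 1↦4, 2↦2, 3↦2, 4↦2} | K=[mulR]]
step 16: [C=(let w = 3 in w) | E=∅ | S={0↦2, 1↦4, 2↦2, 3↦2, 4↦2} | K=[mulL(1)]]
step 17: [C=3 | E=∅ | S={0↦2, 1↦4, 2↦2, 3↦2, 4↦2} | K=[let w :: mulL(1)]]
step 18: [C=w | E={w↦5} | S={0↦2, 1↦4, 2↦2, 3↦2, 4↦2, 5↦3} | K=[mulL(1)]]
→ final value 3

Answer: 3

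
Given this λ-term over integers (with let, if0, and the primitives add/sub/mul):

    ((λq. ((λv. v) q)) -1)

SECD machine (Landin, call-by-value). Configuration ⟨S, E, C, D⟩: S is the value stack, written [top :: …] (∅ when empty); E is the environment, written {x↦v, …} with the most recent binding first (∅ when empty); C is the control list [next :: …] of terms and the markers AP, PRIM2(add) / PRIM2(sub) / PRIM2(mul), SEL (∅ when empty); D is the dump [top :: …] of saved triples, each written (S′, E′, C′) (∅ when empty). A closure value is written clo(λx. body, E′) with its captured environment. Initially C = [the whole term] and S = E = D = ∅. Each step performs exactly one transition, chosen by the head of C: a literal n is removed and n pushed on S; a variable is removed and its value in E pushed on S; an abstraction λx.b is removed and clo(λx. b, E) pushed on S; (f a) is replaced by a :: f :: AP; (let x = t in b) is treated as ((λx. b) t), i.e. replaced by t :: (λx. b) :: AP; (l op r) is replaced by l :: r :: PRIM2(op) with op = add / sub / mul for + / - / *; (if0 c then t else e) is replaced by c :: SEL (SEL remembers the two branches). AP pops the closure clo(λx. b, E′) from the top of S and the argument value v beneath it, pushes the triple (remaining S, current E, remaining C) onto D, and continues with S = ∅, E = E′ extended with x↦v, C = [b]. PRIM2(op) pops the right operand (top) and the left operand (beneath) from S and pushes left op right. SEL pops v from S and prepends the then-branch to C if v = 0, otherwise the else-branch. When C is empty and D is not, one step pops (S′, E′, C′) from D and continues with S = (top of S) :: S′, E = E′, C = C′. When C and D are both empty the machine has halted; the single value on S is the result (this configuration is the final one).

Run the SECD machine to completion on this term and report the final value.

0. ⟨S=∅; E=∅; C=[((λq. ((λv. v) q)) -1)]; D=∅⟩
1. ⟨S=∅; E=∅; C=[-1 :: (λq. ((λv. v) q)) :: AP]; D=∅⟩
2. ⟨S=[-1]; E=∅; C=[(λq. ((λv. v) q)) :: AP]; D=∅⟩
3. ⟨S=[clo(λq. ((λv. v) q), ∅) :: -1]; E=∅; C=[AP]; D=∅⟩
4. ⟨S=∅; E={q↦-1}; C=[((λv. v) q)]; D=[(∅, ∅, ∅)]⟩
5. ⟨S=∅; E={q↦-1}; C=[q :: (λv. v) :: AP]; D=[(∅, ∅, ∅)]⟩
6. ⟨S=[-1]; E={q↦-1}; C=[(λv. v) :: AP]; D=[(∅, ∅, ∅)]⟩
7. ⟨S=[clo(λv. v, {q↦-1}) :: -1]; E={q↦-1}; C=[AP]; D=[(∅, ∅, ∅)]⟩
8. ⟨S=∅; E={v↦-1, q↦-1}; C=[v]; D=[(∅, {q↦-1}, ∅) :: (∅, ∅, ∅)]⟩
9. ⟨S=[-1]; E={v↦-1, q↦-1}; C=∅; D=[(∅, {q↦-1}, ∅) :: (∅, ∅, ∅)]⟩
10. ⟨S=[-1]; E={q↦-1}; C=∅; D=[(∅, ∅, ∅)]⟩
11. ⟨S=[-1]; E=∅; C=∅; D=∅⟩
→ final value -1

Answer: -1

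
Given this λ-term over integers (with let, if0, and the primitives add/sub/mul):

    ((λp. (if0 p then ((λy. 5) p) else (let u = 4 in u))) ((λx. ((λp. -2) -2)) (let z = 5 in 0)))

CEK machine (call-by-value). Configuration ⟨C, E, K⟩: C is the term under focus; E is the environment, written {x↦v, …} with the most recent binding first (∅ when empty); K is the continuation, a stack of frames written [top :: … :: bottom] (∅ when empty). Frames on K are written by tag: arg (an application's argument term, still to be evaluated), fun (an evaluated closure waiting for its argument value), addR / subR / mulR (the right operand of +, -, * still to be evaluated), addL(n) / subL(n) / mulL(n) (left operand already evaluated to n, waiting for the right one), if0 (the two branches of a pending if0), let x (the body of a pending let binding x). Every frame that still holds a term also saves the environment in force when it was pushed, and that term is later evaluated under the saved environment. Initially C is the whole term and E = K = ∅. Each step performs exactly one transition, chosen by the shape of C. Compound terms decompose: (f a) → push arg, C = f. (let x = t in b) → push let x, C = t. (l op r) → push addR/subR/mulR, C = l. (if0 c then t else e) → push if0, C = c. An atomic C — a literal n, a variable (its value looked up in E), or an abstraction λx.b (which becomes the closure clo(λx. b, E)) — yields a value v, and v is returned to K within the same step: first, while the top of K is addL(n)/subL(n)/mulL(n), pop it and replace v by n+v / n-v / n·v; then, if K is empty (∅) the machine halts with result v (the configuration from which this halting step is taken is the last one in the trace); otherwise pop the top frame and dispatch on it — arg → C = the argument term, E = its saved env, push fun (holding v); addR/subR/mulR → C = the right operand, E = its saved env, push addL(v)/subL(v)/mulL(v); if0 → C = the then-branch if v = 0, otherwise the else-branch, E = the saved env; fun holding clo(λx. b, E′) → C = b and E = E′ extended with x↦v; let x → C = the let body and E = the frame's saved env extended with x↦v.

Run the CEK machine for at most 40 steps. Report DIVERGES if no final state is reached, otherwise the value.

step 0: <C=((λp. (if0 p then ((λy. 5) p) else (let u = 4 in u))) ((λx. ((λp. -2) -2)) (let z = 5 in 0))), E=∅, K=∅>
step 1: <C=(λp. (if0 p then ((λy. 5) p) else (let u = 4 in u))), E=∅, K=[arg]>
step 2: <C=((λx. ((λp. -2) -2)) (let z = 5 in 0)), E=∅, K=[fun]>
step 3: <C=(λx. ((λp. -2) -2)), E=∅, K=[arg :: fun]>
step 4: <C=(let z = 5 in 0), E=∅, K=[fun :: fun]>
step 5: <C=5, E=∅, K=[let z :: fun :: fun]>
step 6: <C=0, E={z↦5}, K=[fun :: fun]>
step 7: <C=((λp. -2) -2), E={x↦0}, K=[fun]>
step 8: <C=(λp. -2), E={x↦0}, K=[arg :: fun]>
step 9: <C=-2, E={x↦0}, K=[fun :: fun]>
step 10: <C=-2, E={p↦-2, x↦0}, K=[fun]>
step 11: <C=(if0 p then ((λy. 5) p) else (let u = 4 in u)), E={p↦-2}, K=∅>
step 12: <C=p, E={p↦-2}, K=[if0]>
step 13: <C=(let u = 4 in u), E={p↦-2}, K=∅>
step 14: <C=4, E={p↦-2}, K=[let u]>
step 15: <C=u, E={u↦4, p↦-2}, K=∅>
→ final value 4

Answer: 4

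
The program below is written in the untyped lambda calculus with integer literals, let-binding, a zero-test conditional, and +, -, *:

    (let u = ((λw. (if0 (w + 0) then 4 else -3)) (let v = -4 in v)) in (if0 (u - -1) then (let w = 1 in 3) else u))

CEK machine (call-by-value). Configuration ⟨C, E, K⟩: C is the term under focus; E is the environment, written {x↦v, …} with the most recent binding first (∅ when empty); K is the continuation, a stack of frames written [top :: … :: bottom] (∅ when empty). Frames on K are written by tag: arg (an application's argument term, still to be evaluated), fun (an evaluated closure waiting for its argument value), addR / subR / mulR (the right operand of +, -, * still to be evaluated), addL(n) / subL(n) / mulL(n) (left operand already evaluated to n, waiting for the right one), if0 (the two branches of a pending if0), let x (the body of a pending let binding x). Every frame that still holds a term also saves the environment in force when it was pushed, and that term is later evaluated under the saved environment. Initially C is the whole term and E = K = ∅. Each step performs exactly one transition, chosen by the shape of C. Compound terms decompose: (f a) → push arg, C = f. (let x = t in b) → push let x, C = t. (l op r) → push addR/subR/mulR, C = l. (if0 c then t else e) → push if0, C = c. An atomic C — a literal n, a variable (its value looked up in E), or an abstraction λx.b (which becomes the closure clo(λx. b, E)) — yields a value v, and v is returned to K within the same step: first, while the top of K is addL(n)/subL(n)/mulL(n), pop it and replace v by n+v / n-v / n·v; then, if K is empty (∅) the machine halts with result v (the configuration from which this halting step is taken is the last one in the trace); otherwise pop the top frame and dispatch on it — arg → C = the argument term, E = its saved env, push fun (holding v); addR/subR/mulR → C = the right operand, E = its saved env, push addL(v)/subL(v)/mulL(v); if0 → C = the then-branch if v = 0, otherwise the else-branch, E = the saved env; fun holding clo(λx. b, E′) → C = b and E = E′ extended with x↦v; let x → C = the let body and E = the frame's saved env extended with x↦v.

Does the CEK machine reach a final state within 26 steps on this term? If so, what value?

Answer: -3

Machine steps:
t=0: ⟨C=(let u = ((λw. (if0 (w + 0) then 4 else -3)) (let v = -4 in v)) in (if0 (u - -1) then (let w = 1 in 3) else u)); E=∅; K=∅⟩
t=1: ⟨C=((λw. (if0 (w + 0) then 4 else -3)) (let v = -4 in v)); E=∅; K=[let u]⟩
t=2: ⟨C=(λw. (if0 (w + 0) then 4 else -3)); E=∅; K=[arg :: let u]⟩
t=3: ⟨C=(let v = -4 in v); E=∅; K=[fun :: let u]⟩
t=4: ⟨C=-4; E=∅; K=[let v :: fun :: let u]⟩
t=5: ⟨C=v; E={v↦-4}; K=[fun :: let u]⟩
t=6: ⟨C=(if0 (w + 0) then 4 else -3); E={w↦-4}; K=[let u]⟩
t=7: ⟨C=(w + 0); E={w↦-4}; K=[if0 :: let u]⟩
t=8: ⟨C=w; E={w↦-4}; K=[addR :: if0 :: let u]⟩
t=9: ⟨C=0; E={w↦-4}; K=[addL(-4) :: if0 :: let u]⟩
t=10: ⟨C=-3; E={w↦-4}; K=[let u]⟩
t=11: ⟨C=(if0 (u - -1) then (let w = 1 in 3) else u); E={u↦-3}; K=∅⟩
t=12: ⟨C=(u - -1); E={u↦-3}; K=[if0]⟩
t=13: ⟨C=u; E={u↦-3}; K=[subR :: if0]⟩
t=14: ⟨C=-1; E={u↦-3}; K=[subL(-3) :: if0]⟩
t=15: ⟨C=u; E={u↦-3}; K=∅⟩
→ final value -3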